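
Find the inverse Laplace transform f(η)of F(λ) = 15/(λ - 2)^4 5*η^3*exp(2*η)/2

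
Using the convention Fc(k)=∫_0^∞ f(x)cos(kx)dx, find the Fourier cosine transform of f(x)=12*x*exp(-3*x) 12*(9 - k^2)/(k^2+9)^2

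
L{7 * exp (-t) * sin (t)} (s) 7/ ( (s + 1)^2 + 1)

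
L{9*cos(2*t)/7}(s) 9*s/(7*(s^2 + 4))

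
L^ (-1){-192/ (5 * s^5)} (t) -8 * t^4/5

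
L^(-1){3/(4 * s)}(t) 3/4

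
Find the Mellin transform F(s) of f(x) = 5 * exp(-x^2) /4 5 * gamma(s/2) /8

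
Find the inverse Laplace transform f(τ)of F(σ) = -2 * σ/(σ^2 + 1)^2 -τ * sin(τ)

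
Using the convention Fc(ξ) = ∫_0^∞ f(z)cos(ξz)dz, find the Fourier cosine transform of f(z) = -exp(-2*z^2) -sqrt(2)*sqrt(pi)*exp(-ξ^2/8)/4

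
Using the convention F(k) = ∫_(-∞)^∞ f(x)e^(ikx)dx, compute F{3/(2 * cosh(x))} 3 * pi/(2 * cosh(pi * k/2))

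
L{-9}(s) -9/s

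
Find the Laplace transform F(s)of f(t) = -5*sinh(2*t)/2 -5/(s^2-4)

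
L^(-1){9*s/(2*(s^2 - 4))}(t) 9*cosh(2*t)/2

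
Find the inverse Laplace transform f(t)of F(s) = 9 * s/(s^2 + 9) 9 * cos(3 * t)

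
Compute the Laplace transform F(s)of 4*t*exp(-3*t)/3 4/(3*(s + 3)^2)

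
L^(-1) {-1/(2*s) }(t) -1/2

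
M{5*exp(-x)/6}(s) 5*gamma(s)/6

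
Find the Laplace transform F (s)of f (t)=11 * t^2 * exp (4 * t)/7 22/ (7 * (s - 4)^3)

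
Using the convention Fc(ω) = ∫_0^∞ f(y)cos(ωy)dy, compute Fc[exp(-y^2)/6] sqrt(pi)*exp(-ω^2/4)/12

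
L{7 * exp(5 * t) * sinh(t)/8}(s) 7/(8 * ((s - 5)^2-1))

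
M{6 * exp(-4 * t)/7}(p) 6 * gamma(p)/(7 * 2^(2 * p))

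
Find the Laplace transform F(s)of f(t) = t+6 6/s+s^(-2)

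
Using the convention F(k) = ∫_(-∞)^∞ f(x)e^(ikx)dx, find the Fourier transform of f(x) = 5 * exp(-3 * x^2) 5 * sqrt(3) * sqrt(pi) * exp(-k^2/12)/3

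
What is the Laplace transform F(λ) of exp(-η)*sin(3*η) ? 3/((λ + 1) ^2 + 9) 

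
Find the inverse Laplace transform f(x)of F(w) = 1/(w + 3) exp(-3*x)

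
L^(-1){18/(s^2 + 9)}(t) 6 * sin(3 * t)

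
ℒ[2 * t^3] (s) 12/s^4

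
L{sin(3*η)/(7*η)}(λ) atan(3/λ)/7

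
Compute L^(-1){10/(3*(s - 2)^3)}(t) 5*t^2*exp(2*t)/3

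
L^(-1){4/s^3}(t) 2*t^2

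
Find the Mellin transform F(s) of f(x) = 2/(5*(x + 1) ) 2*pi*csc(pi*s) /5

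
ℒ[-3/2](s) -3/(2 * s)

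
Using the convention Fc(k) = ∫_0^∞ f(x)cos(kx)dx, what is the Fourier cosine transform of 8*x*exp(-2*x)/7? 8*(4 - k^2)/(7*(k^2 + 4)^2)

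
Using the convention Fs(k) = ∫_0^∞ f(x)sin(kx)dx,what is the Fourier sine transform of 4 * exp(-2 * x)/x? 4 * atan(k/2)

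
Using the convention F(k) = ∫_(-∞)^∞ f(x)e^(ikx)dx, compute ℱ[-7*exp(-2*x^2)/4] -7*sqrt(2)*sqrt(pi)*exp(-k^2/8)/8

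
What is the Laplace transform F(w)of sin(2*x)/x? atan(2/w)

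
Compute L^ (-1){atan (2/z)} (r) sin (2*r)/r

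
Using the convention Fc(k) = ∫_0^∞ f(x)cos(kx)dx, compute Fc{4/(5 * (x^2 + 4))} pi * exp(-2 * k)/5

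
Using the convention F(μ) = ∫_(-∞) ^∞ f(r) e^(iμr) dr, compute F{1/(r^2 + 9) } pi*exp(-3*Abs(μ) ) /3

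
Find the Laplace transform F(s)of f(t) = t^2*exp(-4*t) 2/(s + 4)^3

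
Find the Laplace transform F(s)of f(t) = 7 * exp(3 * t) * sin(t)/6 7/(6 * ((s - 3)^2 + 1))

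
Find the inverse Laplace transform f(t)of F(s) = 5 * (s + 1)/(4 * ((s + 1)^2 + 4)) 5 * exp(-t) * cos(2 * t)/4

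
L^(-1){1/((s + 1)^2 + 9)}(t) exp(-t) * sin(3 * t)/3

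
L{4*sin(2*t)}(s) 8/(s^2+4)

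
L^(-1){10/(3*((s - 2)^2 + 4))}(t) 5*exp(2*t)*sin(2*t)/3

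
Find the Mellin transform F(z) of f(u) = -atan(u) pi * sec(pi * z/2) /(2 * z) 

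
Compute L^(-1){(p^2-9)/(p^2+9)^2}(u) u * cos(3 * u)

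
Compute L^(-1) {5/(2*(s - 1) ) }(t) 5*exp(t) /2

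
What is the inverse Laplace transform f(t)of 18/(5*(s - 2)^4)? 3*t^3*exp(2*t)/5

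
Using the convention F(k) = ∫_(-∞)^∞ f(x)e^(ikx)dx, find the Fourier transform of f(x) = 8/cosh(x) 8*pi/cosh(pi*k/2)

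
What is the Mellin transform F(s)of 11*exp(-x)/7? 11*gamma(s)/7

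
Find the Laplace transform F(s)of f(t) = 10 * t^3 60/s^4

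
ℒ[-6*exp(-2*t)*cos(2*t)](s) 6*(-s - 2)/((s + 2)^2 + 4)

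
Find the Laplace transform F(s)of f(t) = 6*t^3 36/s^4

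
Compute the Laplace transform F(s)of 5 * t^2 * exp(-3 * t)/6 5/(3 * (s + 3)^3)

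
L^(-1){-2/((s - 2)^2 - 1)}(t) -2 * exp(2 * t) * sinh(t)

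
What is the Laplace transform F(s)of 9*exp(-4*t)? 9/(s + 4)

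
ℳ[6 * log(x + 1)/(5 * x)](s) -6 * pi * csc(pi * s)/(5 * s - 5)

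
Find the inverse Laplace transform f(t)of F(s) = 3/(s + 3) 3 * exp(-3 * t)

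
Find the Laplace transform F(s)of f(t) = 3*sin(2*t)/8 3/(4*(s^2 + 4))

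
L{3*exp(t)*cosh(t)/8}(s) 3*(s - 1)/(8*s*(s - 2))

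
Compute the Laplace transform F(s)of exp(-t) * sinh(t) 1/(s * (s + 2))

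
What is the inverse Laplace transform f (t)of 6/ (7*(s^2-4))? 3*sinh (2*t)/7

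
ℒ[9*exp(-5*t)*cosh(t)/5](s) 9*(s + 5)/(5*((s + 5)^2 - 1))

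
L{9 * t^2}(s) 18/s^3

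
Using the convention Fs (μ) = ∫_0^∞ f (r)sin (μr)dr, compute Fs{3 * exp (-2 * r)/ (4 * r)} 3 * atan (μ/2)/4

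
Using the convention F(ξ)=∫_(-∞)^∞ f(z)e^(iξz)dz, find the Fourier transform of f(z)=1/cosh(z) pi/cosh(pi * ξ/2)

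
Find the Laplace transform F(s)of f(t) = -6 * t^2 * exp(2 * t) -12/(s - 2)^3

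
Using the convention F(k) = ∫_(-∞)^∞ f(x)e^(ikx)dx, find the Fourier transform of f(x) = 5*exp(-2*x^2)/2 5*sqrt(2)*sqrt(pi)*exp(-k^2/8)/4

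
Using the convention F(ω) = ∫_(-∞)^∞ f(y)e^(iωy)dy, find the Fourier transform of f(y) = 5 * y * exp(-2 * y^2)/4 5 * sqrt(2) * I * sqrt(pi) * ω * exp(-ω^2/8)/32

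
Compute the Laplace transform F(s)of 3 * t 3/s^2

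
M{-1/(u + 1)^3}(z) -pi * (z - 2) * (z - 1)/(2 * sin(pi * z))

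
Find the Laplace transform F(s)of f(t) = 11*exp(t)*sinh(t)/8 11/(8*s*(s - 2))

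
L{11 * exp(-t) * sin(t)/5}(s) 11/(5 * ((s + 1)^2 + 1))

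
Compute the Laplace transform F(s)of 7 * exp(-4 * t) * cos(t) 7 * (s + 4)/((s + 4)^2 + 1)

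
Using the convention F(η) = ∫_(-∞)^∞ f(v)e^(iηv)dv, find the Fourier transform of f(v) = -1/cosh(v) -pi/cosh(pi*η/2)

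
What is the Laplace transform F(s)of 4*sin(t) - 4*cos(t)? 4/(s^2 + 1) - 4*s/(s^2 + 1)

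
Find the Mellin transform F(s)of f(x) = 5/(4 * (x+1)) 5 * pi * csc(pi * s)/4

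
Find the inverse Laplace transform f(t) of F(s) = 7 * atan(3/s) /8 7 * sin(3 * t) /(8 * t) 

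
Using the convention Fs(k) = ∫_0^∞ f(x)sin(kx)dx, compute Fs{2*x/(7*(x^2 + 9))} pi*exp(-3*k)/7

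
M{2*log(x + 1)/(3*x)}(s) -2*pi*csc(pi*s)/(3*s - 3)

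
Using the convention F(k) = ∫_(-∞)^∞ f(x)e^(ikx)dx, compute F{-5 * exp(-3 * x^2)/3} -5 * sqrt(3) * sqrt(pi) * exp(-k^2/12)/9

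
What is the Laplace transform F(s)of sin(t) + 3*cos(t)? 1/(s^2 + 1) + 3*s/(s^2 + 1)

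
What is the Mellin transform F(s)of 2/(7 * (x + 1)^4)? gamma(s) * gamma(4 - s)/21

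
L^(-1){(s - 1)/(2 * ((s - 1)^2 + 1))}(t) exp(t) * cos(t)/2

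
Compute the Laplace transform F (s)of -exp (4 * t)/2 -1/ (2 * s - 8)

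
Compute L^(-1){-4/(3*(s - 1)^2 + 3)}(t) -4*exp(t)*sin(t)/3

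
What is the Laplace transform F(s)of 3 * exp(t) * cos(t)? 3 * (s - 1)/((s - 1)^2 + 1)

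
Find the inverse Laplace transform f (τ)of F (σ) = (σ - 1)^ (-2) τ * exp (τ)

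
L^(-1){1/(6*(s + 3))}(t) exp(-3*t)/6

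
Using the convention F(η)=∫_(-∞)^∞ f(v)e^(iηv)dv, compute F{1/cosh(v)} pi/cosh(pi * η/2)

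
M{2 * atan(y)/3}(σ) -pi * sec(pi * σ/2)/(3 * σ)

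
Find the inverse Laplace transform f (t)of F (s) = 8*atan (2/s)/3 8*sin (2*t)/ (3*t)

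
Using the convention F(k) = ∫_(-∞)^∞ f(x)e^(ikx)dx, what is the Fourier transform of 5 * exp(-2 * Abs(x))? 20/(k^2+4)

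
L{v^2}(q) 2/q^3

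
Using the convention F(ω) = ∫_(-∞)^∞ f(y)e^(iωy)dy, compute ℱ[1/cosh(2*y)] pi/(2*cosh(pi*ω/4))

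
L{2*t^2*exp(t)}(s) 4/(s - 1)^3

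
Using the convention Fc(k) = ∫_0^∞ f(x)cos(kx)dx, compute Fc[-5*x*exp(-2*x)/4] 5*(k^2-4)/(4*(k^2 + 4)^2)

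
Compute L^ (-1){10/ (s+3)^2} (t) 10*t*exp (-3*t)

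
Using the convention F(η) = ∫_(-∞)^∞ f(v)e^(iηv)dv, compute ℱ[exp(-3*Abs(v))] 6/(η^2 + 9)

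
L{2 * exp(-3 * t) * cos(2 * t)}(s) 2 * (s + 3)/((s + 3)^2 + 4)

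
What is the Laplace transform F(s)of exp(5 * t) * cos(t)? (s - 5)/((s - 5)^2 + 1)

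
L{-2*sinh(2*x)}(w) -4/(w^2-4)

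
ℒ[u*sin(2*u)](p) 4*p/(p^2 + 4) ^2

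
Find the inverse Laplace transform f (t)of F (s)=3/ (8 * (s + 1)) 3 * exp (-t)/8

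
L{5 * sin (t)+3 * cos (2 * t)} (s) 3 * s/ (s^2+4)+5/ (s^2+1)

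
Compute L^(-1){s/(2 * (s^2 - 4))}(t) cosh(2 * t)/2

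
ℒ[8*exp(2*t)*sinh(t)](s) 8/((s - 2)^2 - 1)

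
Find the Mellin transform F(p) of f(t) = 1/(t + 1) pi * csc(pi * p) 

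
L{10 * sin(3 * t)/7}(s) 30/(7 * (s^2 + 9))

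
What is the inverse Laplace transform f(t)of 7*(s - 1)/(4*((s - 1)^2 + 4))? 7*exp(t)*cos(2*t)/4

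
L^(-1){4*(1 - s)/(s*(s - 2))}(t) -4*exp(t)*cosh(t)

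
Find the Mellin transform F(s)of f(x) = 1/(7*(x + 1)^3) pi*(s - 2)*(s - 1)/(14*sin(pi*s))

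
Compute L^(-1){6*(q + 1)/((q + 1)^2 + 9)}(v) 6*exp(-v)*cos(3*v)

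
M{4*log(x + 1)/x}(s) -4*pi*csc(pi*s)/(s - 1)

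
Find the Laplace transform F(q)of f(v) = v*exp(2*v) (q - 2)^(-2)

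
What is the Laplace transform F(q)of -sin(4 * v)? -4/(q^2 + 16)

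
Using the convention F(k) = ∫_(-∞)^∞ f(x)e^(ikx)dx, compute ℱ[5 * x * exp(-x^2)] 5 * I * sqrt(pi) * k * exp(-k^2/4)/2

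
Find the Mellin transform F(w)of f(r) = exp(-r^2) gamma(w/2)/2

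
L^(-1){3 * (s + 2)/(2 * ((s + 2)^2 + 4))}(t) 3 * exp(-2 * t) * cos(2 * t)/2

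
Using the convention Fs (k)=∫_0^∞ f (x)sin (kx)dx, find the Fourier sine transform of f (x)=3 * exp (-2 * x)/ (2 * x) 3 * atan (k/2)/2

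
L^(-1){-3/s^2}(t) -3*t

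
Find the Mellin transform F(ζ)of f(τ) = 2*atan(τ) -pi*sec(pi*ζ/2)/ζ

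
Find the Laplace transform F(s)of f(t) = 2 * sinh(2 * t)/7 4/(7 * (s^2-4))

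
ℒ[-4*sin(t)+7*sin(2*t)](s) 14/(s^2+4) - 4/(s^2+1)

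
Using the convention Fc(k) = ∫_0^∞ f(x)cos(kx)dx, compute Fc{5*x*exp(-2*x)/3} 5*(4 - k^2)/(3*(k^2 + 4)^2)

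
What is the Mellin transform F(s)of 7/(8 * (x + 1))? 7 * pi * csc(pi * s)/8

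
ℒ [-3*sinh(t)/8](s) -3/(8*s^2 - 8)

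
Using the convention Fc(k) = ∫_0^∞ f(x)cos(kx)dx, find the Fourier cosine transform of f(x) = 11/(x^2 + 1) 11*pi*exp(-k)/2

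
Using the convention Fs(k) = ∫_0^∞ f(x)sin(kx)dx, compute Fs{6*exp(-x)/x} 6*atan(k)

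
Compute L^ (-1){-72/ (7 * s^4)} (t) -12 * t^3/7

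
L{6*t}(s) 6/s^2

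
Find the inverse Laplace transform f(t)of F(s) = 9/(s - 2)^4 3*t^3*exp(2*t)/2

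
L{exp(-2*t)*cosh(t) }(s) (s + 2) /((s + 2) ^2-1) 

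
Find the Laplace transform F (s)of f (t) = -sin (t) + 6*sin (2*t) 12/ (s^2 + 4) - 1/ (s^2 + 1)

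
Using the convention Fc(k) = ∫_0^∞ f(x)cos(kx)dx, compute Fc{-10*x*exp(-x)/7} 10*(k^2-1)/(7*(k^2 + 1)^2)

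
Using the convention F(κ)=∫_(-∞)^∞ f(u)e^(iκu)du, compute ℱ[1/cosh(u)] pi/cosh(pi * κ/2)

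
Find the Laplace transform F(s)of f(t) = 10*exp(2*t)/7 10/(7*(s - 2))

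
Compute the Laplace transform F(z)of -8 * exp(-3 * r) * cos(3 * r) 8 * (-z - 3)/((z + 3)^2 + 9)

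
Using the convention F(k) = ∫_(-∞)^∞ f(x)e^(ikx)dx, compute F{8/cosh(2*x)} 4*pi/cosh(pi*k/4)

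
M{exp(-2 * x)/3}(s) gamma(s)/(3 * 2^s)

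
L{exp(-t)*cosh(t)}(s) (s + 1)/(s*(s + 2))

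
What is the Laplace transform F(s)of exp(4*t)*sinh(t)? 1/((s - 4)^2-1)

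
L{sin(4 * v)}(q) 4/(q^2 + 16)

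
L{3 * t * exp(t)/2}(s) 3/(2 * (s - 1)^2)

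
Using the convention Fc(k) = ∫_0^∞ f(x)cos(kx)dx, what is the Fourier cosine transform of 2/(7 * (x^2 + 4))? pi * exp(-2 * k)/14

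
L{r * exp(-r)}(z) (z + 1)^(-2)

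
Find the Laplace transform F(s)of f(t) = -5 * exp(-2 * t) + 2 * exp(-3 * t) 2/(s + 3)-5/(s + 2)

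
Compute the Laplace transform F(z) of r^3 6/z^4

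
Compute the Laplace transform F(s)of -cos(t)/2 -s/(2*s^2 + 2)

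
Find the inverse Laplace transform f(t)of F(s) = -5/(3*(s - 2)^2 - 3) -5*exp(2*t)*sinh(t)/3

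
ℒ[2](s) 2/s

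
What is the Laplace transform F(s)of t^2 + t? 2/s^3 + s^(-2)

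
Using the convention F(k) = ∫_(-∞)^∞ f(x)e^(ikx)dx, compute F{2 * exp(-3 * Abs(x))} 12/(k^2+9)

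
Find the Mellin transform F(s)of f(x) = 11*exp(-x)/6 11*gamma(s)/6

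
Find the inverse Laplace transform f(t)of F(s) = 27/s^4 9*t^3/2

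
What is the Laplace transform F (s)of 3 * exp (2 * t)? 3/ (s - 2)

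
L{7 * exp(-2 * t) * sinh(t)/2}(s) 7/(2 * ((s + 2)^2 - 1))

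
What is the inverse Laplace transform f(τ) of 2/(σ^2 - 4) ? sinh(2 * τ) 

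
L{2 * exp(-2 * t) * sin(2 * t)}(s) 4/((s + 2)^2 + 4)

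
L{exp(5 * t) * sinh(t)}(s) 1/((s - 5)^2 - 1)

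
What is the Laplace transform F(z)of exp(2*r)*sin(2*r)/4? 1/(2*((z - 2)^2 + 4))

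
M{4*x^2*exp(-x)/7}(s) 4*gamma(s + 2)/7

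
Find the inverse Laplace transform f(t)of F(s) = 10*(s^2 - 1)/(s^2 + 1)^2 10*t*cos(t)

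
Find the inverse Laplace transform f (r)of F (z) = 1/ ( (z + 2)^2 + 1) exp (-2*r)*sin (r)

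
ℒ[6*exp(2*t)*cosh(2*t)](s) 6*(s - 2)/(s*(s - 4))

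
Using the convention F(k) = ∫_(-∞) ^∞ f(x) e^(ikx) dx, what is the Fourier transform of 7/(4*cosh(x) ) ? 7*pi/(4*cosh(pi*k/2) ) 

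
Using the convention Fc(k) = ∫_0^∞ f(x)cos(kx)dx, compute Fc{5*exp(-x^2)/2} 5*sqrt(pi)*exp(-k^2/4)/4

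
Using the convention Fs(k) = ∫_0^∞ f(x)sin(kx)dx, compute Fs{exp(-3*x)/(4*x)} atan(k/3)/4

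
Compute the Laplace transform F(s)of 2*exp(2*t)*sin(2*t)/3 4/(3*((s - 2)^2 + 4))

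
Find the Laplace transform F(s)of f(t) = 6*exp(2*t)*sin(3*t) 18/((s - 2)^2 + 9)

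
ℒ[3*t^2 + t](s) s^(-2) + 6/s^3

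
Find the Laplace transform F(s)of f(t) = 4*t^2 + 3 8/s^3 + 3/s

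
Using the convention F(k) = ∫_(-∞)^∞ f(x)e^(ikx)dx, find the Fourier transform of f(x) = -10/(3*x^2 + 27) -10*pi*exp(-3*Abs(k))/9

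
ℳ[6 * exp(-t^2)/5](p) 3 * gamma(p/2)/5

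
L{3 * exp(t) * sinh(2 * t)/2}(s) 3/((s - 1)^2 - 4)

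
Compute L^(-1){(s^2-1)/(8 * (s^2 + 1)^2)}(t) t * cos(t)/8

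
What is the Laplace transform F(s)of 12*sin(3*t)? 36/(s^2 + 9)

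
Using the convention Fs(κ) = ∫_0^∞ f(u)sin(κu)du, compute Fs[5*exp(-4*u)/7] 5*κ/(7*(κ^2 + 16))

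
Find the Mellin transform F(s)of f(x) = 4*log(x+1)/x -4*pi*csc(pi*s)/(s - 1)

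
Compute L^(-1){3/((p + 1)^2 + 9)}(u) exp(-u)*sin(3*u)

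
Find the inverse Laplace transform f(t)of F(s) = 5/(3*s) 5/3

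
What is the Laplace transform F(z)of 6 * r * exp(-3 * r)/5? 6/(5 * (z + 3)^2)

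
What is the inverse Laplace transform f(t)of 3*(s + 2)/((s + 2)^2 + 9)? 3*exp(-2*t)*cos(3*t)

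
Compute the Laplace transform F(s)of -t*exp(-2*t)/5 -1/(5*(s+2)^2)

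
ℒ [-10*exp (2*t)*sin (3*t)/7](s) -30/ (7*(s - 2)^2 + 63)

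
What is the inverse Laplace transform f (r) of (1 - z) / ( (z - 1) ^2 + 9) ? -exp (r)*cos (3*r) 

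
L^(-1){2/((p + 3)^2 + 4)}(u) exp(-3*u)*sin(2*u)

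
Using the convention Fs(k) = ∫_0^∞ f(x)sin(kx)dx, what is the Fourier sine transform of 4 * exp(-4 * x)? 4 * k/(k^2+16)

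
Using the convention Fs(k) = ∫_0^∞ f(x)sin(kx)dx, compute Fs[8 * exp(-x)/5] 8 * k/(5 * (k^2 + 1))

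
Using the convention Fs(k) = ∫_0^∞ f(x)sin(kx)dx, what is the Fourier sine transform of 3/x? 3 * pi/2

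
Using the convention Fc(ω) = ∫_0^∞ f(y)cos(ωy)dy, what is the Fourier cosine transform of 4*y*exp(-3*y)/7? 4*(9 - ω^2)/(7*(ω^2 + 9)^2)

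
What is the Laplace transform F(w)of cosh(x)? w/(w^2 - 1)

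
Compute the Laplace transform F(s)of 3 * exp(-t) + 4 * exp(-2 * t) 3/(s + 1) + 4/(s + 2)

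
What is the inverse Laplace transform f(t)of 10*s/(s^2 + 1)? 10*cos(t)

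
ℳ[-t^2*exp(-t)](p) -gamma(p + 2)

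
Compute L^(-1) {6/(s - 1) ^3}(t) 3 * t^2 * exp(t) 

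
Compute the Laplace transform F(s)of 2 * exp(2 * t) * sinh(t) 2/((s - 2)^2 - 1)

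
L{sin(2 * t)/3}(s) 2/(3 * (s^2 + 4))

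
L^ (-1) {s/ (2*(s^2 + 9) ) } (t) cos (3*t) /2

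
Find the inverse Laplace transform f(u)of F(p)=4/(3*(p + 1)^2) 4*u*exp(-u)/3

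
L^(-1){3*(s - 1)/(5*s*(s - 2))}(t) 3*exp(t)*cosh(t)/5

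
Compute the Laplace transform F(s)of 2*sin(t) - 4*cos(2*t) 2/(s^2 + 1) - 4*s/(s^2 + 4)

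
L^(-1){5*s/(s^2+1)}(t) 5*cos(t)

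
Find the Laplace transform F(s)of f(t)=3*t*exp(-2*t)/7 3/(7*(s + 2)^2)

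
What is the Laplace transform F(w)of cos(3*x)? w/(w^2 + 9)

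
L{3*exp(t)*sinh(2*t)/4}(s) 3/(2*((s - 1)^2-4))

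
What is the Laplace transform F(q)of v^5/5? 24/q^6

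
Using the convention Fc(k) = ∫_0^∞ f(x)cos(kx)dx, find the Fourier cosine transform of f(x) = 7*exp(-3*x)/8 21/(8*(k^2 + 9))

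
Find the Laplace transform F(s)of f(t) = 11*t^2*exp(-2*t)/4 11/(2*(s+2)^3)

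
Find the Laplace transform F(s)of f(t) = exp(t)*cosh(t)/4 (s - 1)/(4*s*(s - 2))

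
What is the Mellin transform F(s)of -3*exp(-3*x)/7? -3^(1 - s)*gamma(s)/7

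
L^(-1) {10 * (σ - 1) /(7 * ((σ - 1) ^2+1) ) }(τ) 10 * exp(τ) * cos(τ) /7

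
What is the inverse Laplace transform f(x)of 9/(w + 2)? 9*exp(-2*x)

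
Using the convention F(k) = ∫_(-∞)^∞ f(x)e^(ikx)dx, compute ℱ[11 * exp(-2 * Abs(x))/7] 44/(7 * (k^2 + 4))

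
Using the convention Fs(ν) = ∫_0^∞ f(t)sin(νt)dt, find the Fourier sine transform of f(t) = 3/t 3 * pi/2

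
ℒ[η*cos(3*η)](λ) (λ^2 - 9)/(λ^2 + 9)^2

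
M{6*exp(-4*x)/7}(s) 6*gamma(s)/(7*2^(2*s))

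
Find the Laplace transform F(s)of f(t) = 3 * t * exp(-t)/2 3/(2 * (s + 1)^2)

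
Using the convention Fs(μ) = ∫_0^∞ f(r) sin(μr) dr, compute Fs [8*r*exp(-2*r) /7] 32*μ/(7*(μ^2+4) ^2) 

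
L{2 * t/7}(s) 2/(7 * s^2)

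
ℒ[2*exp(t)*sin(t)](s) 2/((s - 1)^2 + 1)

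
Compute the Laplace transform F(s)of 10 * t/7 10/(7 * s^2)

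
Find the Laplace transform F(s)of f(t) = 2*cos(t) 2*s/(s^2+1)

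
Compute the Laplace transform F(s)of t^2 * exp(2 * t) 2/(s - 2)^3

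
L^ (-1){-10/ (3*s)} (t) -10/3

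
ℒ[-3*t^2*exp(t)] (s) -6/(s - 1)^3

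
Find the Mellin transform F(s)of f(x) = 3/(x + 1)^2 -3*pi*(s - 1)/sin(pi*s)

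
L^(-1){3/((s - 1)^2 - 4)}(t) 3*exp(t)*sinh(2*t)/2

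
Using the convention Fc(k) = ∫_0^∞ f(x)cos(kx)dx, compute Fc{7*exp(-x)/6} 7/(6*(k^2+1))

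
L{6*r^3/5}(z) 36/(5*z^4) 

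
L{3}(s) 3/s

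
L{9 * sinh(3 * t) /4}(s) 27/(4 * (s^2 - 9) ) 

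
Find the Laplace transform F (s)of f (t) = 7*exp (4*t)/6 7/ (6*(s - 4))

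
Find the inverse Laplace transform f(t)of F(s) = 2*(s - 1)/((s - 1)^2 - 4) 2*exp(t)*cosh(2*t)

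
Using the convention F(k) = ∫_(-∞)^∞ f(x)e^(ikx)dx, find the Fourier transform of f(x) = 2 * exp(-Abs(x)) 4/(k^2 + 1)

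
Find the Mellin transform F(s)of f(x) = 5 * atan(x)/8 -5 * pi * sec(pi * s/2)/(16 * s)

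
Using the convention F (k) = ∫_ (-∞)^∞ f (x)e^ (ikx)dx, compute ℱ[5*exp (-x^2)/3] 5*sqrt (pi)*exp (-k^2/4)/3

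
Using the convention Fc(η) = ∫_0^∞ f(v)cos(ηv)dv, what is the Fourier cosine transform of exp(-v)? 1/(η^2 + 1)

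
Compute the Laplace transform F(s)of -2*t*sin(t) -4*s/(s^2 + 1)^2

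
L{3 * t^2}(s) 6/s^3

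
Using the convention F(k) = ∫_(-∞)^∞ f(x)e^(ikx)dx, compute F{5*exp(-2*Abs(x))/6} 10/(3*(k^2 + 4))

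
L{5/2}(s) 5/(2 * s)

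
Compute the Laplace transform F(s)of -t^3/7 -6/(7*s^4)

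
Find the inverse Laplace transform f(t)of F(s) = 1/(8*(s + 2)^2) t*exp(-2*t)/8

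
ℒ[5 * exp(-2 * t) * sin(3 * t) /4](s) 15/(4 * ((s + 2) ^2 + 9) ) 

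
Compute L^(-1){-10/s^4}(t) -5*t^3/3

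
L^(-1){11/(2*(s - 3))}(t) 11*exp(3*t)/2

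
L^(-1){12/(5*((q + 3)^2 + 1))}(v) 12*exp(-3*v)*sin(v)/5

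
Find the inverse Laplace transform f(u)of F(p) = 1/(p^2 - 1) sinh(u)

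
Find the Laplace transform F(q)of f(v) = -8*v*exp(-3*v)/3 -8/(3*(q + 3)^2)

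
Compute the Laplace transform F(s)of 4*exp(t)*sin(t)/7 4/(7*((s - 1)^2+1))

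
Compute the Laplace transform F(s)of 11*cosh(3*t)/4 11*s/(4*(s^2 - 9))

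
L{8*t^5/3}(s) 320/s^6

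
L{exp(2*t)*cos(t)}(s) (s - 2)/((s - 2)^2 + 1)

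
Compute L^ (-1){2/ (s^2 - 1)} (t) 2 * sinh (t)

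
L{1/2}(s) 1/(2 * s)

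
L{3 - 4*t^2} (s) 3/s - 8/s^3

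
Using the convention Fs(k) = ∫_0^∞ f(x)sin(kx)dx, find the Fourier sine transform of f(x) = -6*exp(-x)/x -6*atan(k)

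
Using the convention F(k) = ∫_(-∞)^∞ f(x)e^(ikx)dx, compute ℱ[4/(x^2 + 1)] 4*pi*exp(-Abs(k))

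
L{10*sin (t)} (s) 10/ (s^2 + 1)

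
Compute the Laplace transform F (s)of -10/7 -10/ (7*s)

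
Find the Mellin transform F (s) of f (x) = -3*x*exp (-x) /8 -3*gamma (s + 1) /8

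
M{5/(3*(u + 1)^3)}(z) 5*pi*(z - 2)*(z - 1)/(6*sin(pi*z))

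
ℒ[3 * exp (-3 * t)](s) 3/ (s + 3)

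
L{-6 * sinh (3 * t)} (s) -18/ (s^2 - 9)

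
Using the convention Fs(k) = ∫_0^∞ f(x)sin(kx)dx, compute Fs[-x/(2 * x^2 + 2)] -pi * exp(-k)/4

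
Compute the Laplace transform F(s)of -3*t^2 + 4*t 4/s^2 - 6/s^3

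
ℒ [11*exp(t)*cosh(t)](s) 11*(s - 1)/(s*(s - 2))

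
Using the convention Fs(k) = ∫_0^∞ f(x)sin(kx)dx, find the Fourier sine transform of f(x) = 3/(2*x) 3*pi/4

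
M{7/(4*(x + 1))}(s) 7*pi*csc(pi*s)/4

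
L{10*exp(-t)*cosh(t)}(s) 10*(s + 1)/(s*(s + 2))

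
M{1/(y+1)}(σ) pi * csc(pi * σ)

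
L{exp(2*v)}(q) 1/(q - 2)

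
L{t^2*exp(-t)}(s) 2/(s + 1)^3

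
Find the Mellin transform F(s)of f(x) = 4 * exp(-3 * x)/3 4 * gamma(s)/(3 * 3^s)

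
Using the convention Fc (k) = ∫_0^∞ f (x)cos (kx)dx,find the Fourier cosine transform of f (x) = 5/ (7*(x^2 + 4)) 5*pi*exp (-2*k)/28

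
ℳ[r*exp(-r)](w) gamma(w + 1)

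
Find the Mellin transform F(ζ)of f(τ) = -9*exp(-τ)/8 -9*gamma(ζ)/8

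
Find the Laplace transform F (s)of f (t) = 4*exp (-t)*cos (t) 4*(s+1)/ ( (s+1)^2+1)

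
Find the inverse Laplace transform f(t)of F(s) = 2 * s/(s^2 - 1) 2 * cosh(t)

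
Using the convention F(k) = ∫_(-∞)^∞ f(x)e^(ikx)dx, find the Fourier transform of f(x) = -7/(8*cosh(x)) -7*pi/(8*cosh(pi*k/2))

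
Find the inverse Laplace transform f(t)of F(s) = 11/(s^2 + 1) 11*sin(t)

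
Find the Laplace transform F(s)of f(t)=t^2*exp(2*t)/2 (s - 2)^(-3)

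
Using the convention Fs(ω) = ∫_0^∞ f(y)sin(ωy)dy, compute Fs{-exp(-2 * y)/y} -atan(ω/2)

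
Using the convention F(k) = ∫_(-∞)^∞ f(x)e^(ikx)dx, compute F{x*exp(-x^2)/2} I*sqrt(pi)*k*exp(-k^2/4)/4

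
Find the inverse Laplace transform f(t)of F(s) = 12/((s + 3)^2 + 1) 12 * exp(-3 * t) * sin(t)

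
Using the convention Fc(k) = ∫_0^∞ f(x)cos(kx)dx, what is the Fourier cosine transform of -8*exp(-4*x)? -32/(k^2 + 16)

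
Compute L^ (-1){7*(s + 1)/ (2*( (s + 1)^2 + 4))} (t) 7*exp (-t)*cos (2*t)/2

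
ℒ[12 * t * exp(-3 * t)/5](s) 12/(5 * (s + 3)^2)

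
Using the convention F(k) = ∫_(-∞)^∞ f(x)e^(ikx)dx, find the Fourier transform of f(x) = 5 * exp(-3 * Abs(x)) 30/(k^2 + 9)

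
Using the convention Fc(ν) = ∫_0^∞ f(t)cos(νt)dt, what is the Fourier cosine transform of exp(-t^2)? sqrt(pi) * exp(-ν^2/4)/2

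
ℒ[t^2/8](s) 1/(4 * s^3)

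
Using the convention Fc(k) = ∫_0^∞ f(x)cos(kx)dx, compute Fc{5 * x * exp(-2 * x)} 5 * (4 - k^2)/(k^2 + 4)^2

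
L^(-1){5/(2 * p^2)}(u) 5 * u/2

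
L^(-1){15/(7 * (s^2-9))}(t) 5 * sinh(3 * t)/7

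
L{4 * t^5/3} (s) 160/s^6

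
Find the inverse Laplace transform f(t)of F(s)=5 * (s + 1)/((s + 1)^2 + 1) 5 * exp(-t) * cos(t)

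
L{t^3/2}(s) 3/s^4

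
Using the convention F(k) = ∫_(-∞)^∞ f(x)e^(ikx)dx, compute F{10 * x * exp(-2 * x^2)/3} 5 * sqrt(2) * I * sqrt(pi) * k * exp(-k^2/8)/12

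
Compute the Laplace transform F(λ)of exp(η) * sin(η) 1/((λ - 1)^2 + 1)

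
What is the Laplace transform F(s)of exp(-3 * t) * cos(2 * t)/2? (s + 3)/(2 * ((s + 3)^2 + 4))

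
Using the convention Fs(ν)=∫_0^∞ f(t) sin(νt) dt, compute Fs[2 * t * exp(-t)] 4 * ν/(ν^2 + 1) ^2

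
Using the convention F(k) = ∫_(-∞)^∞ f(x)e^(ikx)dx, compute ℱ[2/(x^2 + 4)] pi*exp(-2*Abs(k))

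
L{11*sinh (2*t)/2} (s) 11/ (s^2 - 4)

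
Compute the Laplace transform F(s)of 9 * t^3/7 54/(7 * s^4)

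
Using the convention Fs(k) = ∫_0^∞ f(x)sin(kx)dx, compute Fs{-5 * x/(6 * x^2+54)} -5 * pi * exp(-3 * k)/12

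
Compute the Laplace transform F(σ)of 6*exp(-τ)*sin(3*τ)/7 18/(7*((σ + 1)^2 + 9))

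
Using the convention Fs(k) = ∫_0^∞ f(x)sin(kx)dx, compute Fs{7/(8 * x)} 7 * pi/16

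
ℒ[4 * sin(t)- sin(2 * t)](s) 4/(s^2 + 1)-2/(s^2 + 4)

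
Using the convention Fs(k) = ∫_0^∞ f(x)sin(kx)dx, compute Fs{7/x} 7*pi/2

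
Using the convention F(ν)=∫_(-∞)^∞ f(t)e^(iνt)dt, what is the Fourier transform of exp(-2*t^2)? sqrt(2)*sqrt(pi)*exp(-ν^2/8)/2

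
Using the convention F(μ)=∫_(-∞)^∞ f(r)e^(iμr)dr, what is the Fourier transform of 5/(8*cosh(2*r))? 5*pi/(16*cosh(pi*μ/4))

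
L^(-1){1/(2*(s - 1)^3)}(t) t^2*exp(t)/4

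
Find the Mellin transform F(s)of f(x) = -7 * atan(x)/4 7 * pi * sec(pi * s/2)/(8 * s)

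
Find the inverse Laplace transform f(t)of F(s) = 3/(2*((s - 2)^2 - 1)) 3*exp(2*t)*sinh(t)/2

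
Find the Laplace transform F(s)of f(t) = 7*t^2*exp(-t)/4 7/(2*(s + 1)^3)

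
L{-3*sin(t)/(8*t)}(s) -3*atan(1/s)/8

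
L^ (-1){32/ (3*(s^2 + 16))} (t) 8*sin (4*t)/3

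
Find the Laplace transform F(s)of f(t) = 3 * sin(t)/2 3/(2 * (s^2+1))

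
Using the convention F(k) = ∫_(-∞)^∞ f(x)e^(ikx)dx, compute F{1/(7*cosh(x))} pi/(7*cosh(pi*k/2))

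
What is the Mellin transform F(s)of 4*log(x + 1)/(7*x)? -4*pi*csc(pi*s)/(7*s - 7)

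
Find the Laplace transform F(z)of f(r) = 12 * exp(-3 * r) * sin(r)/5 12/(5 * ((z + 3)^2 + 1))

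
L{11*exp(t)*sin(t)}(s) 11/((s - 1)^2 + 1)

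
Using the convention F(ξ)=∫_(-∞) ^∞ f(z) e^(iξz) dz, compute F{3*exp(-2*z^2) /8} 3*sqrt(2)*sqrt(pi)*exp(-ξ^2/8) /16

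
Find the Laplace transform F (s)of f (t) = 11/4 11/ (4*s)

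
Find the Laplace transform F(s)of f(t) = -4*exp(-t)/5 -4/(5*s+5)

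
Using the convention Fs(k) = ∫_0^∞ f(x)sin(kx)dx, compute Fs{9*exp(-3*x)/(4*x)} 9*atan(k/3)/4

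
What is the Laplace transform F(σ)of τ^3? 6/σ^4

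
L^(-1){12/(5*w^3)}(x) 6*x^2/5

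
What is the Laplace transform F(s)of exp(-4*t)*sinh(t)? 1/((s + 4)^2 - 1)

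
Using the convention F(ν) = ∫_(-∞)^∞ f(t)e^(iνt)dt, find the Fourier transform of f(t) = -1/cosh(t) -pi/cosh(pi*ν/2)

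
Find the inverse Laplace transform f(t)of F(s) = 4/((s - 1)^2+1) 4 * exp(t) * sin(t)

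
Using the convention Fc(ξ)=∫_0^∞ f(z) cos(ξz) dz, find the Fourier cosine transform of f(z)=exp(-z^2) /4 sqrt(pi) * exp(-ξ^2/4) /8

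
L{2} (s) 2/s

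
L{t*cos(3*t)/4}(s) (s^2 - 9)/(4*(s^2+9)^2)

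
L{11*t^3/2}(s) 33/s^4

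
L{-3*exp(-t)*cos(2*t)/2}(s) 3*(-s - 1)/(2*((s + 1)^2 + 4))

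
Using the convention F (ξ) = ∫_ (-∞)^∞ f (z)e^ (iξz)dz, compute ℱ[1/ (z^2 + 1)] pi * exp (-Abs (ξ))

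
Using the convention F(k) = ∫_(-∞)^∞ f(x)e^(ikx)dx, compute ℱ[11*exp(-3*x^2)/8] 11*sqrt(3)*sqrt(pi)*exp(-k^2/12)/24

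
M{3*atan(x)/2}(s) -3*pi*sec(pi*s/2)/(4*s)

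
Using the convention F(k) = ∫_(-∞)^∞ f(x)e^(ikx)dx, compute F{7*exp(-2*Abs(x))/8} 7/(2*(k^2 + 4))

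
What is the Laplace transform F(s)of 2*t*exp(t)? 2/(s - 1)^2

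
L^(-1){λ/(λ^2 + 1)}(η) cos(η)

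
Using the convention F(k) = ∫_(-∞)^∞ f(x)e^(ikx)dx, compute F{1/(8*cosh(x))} pi/(8*cosh(pi*k/2))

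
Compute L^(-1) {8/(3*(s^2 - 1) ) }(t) 8*sinh(t) /3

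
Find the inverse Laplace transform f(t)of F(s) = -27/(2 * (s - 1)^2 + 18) -9 * exp(t) * sin(3 * t)/2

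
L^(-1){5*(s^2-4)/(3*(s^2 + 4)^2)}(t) 5*t*cos(2*t)/3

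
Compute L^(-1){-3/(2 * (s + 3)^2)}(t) -3 * t * exp(-3 * t)/2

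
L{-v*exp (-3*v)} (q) -1/ (q + 3)^2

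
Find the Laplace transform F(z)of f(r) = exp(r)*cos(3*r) (z - 1)/((z - 1)^2+9)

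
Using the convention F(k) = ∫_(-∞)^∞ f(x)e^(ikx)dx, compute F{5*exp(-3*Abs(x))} 30/(k^2 + 9)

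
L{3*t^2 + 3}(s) 3/s + 6/s^3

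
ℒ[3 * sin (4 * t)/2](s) 6/ (s^2 + 16)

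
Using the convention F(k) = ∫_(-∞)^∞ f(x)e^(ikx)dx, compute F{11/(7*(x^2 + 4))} 11*pi*exp(-2*Abs(k))/14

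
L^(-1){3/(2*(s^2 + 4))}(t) 3*sin(2*t)/4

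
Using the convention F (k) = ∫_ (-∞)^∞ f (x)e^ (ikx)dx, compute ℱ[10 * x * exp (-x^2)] 5 * I * sqrt (pi) * k * exp (-k^2/4)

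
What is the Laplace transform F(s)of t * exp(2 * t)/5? 1/(5 * (s - 2)^2)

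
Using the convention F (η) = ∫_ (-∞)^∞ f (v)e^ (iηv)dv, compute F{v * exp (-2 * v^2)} sqrt (2) * I * sqrt (pi) * η * exp (-η^2/8)/8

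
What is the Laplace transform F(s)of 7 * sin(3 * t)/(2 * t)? 7 * atan(3/s)/2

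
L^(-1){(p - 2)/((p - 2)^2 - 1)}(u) exp(2 * u) * cosh(u)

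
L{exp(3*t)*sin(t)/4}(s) 1/(4*((s - 3)^2 + 1))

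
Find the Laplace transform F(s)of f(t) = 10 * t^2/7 20/(7 * s^3)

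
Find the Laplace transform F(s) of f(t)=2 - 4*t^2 2/s - 8/s^3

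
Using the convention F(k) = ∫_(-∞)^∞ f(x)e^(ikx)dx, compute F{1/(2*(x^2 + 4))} pi*exp(-2*Abs(k))/4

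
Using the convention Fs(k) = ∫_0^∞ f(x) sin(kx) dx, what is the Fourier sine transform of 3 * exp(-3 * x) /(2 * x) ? 3 * atan(k/3) /2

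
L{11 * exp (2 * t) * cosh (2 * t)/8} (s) 11 * (s - 2)/ (8 * s * (s - 4))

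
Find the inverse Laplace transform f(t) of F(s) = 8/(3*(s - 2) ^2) 8*t*exp(2*t) /3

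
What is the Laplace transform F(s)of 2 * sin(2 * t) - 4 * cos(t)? 4/(s^2 + 4) - 4 * s/(s^2 + 1)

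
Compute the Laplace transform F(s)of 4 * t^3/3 8/s^4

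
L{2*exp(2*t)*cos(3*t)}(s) 2*(s - 2)/((s - 2)^2 + 9)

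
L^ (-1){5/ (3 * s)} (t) 5/3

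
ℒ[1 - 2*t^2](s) 1/s - 4/s^3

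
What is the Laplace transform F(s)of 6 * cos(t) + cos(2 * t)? 6 * s/(s^2 + 1) + s/(s^2 + 4)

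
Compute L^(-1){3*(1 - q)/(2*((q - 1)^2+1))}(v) -3*exp(v)*cos(v)/2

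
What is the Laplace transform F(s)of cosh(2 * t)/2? s/(2 * (s^2-4))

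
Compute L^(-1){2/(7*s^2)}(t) 2*t/7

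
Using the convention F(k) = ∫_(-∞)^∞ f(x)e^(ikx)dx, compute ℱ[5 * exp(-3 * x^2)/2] 5 * sqrt(3) * sqrt(pi) * exp(-k^2/12)/6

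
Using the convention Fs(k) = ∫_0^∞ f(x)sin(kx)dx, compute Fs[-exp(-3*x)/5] -k/(5*k^2 + 45)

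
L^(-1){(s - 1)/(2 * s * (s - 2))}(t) exp(t) * cosh(t)/2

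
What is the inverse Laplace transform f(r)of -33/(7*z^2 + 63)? -11*sin(3*r)/7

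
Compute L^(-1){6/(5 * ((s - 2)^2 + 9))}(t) 2 * exp(2 * t) * sin(3 * t)/5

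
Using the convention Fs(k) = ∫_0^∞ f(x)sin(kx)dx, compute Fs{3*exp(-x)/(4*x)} 3*atan(k)/4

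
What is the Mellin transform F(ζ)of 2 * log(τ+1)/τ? -2 * pi * csc(pi * ζ)/(ζ - 1)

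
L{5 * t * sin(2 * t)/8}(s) 5 * s/(2 * (s^2+4)^2)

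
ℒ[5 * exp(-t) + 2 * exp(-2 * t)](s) 2/(s + 2) + 5/(s + 1)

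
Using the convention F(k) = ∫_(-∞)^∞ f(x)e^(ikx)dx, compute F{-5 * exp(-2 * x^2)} -5 * sqrt(2) * sqrt(pi) * exp(-k^2/8)/2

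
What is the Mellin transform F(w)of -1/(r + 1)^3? -pi * (w - 2) * (w - 1)/(2 * sin(pi * w))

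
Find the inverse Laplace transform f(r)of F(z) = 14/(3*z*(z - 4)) 7*exp(2*r)*sinh(2*r)/3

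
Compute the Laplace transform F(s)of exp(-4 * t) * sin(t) 1/((s + 4)^2 + 1)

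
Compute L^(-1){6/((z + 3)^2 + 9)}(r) 2*exp(-3*r)*sin(3*r)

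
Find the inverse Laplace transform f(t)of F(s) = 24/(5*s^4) 4*t^3/5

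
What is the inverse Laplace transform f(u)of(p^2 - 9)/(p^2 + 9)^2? u*cos(3*u)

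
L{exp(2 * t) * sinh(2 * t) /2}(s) 1/(s * (s - 4) ) 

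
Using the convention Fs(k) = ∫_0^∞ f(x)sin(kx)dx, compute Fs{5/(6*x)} 5*pi/12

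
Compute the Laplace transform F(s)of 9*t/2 9/(2*s^2)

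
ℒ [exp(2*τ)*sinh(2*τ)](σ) 2/(σ*(σ - 4))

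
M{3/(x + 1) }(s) 3*pi*csc(pi*s) 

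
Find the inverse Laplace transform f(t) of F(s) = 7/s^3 7 * t^2/2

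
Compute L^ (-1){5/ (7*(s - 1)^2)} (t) 5*t*exp (t)/7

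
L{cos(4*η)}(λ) λ/(λ^2 + 16)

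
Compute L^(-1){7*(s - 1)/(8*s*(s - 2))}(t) 7*exp(t)*cosh(t)/8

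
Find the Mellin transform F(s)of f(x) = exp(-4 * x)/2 gamma(s)/(2 * 2^(2 * s))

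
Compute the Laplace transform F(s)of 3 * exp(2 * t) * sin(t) 3/((s - 2)^2 + 1)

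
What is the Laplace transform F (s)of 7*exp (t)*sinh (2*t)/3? 14/ (3*( (s - 1)^2 - 4))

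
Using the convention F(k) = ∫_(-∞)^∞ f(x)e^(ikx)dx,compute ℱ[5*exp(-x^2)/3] 5*sqrt(pi)*exp(-k^2/4)/3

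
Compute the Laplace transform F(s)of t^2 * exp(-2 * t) 2/(s + 2)^3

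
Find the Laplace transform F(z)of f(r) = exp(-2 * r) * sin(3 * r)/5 3/(5 * ((z + 2)^2 + 9))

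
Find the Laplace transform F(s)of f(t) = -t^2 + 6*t 6/s^2 - 2/s^3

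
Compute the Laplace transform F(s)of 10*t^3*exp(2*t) 60/(s - 2)^4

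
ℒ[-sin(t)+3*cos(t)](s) 3*s/(s^2+1)-1/(s^2+1) 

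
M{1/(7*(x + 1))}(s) pi*csc(pi*s)/7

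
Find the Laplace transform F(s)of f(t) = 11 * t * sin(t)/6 11 * s/(3 * (s^2 + 1)^2)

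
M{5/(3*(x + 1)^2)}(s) -5*pi*(s - 1)/(3*sin(pi*s))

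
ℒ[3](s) 3/s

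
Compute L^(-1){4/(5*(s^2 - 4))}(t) 2*sinh(2*t)/5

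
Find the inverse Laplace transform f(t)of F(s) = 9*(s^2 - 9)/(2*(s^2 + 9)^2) 9*t*cos(3*t)/2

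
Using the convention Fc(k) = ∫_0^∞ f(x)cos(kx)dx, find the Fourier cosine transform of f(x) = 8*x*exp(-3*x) 8*(9 - k^2)/(k^2 + 9)^2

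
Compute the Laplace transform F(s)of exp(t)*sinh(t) 1/(s*(s - 2))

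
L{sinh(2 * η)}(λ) 2/(λ^2 - 4)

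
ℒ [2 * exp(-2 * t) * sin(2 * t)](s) 4/((s+2)^2+4)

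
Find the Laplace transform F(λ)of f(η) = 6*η 6/λ^2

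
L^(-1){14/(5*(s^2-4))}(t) 7*sinh(2*t)/5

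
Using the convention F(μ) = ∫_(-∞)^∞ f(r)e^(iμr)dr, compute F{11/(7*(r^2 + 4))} 11*pi*exp(-2*Abs(μ))/14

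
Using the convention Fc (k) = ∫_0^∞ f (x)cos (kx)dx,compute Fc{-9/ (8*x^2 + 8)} -9*pi*exp (-k)/16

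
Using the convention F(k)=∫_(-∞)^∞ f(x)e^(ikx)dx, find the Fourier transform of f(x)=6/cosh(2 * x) 3 * pi/cosh(pi * k/4)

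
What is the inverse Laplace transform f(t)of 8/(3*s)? 8/3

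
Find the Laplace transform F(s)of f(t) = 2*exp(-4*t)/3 2/(3*(s+4))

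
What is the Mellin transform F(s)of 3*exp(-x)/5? 3*gamma(s)/5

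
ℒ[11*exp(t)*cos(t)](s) 11*(s - 1)/((s - 1)^2+1)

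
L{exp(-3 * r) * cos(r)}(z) (z+3)/((z+3)^2+1)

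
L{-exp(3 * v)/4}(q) -1/(4 * q - 12)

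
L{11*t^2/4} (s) 11/ (2*s^3)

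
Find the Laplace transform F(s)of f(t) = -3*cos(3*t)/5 -3*s/(5*s^2 + 45)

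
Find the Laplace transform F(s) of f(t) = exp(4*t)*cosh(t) (s - 4) /((s - 4) ^2 - 1) 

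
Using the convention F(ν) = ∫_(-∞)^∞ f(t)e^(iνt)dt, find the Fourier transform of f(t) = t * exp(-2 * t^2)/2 sqrt(2) * I * sqrt(pi) * ν * exp(-ν^2/8)/16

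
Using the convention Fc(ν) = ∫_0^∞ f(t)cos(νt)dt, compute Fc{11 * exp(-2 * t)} 22/(ν^2 + 4)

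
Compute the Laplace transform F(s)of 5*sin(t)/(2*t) 5*atan(1/s)/2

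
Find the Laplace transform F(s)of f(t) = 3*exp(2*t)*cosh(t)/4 3*(s - 2)/(4*((s - 2)^2 - 1))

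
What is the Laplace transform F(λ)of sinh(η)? 1/(λ^2 - 1)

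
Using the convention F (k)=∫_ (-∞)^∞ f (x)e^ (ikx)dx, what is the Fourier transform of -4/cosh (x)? -4*pi/cosh (pi*k/2)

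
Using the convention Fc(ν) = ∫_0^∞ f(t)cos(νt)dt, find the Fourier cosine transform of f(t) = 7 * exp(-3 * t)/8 21/(8 * (ν^2 + 9))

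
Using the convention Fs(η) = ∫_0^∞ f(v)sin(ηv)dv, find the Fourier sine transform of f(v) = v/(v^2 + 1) pi*exp(-η)/2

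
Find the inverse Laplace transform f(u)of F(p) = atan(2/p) sin(2 * u)/u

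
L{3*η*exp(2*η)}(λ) 3/(λ - 2)^2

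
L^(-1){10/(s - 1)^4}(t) 5 * t^3 * exp(t)/3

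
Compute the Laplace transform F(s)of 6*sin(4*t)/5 24/(5*(s^2+16))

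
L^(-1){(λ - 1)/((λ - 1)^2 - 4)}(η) exp(η)*cosh(2*η)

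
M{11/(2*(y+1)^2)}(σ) -11*pi*(σ - 1)/(2*sin(pi*σ))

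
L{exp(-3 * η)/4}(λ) 1/(4 * (λ + 3))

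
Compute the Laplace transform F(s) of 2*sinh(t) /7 2/(7*(s^2 - 1) ) 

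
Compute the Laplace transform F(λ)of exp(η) 1/(λ - 1)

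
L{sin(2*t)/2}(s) 1/(s^2 + 4)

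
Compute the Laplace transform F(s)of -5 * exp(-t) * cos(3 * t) 5 * (-s - 1)/((s + 1)^2 + 9)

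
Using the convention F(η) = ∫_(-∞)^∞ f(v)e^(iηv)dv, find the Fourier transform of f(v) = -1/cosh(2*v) -pi/(2*cosh(pi*η/4))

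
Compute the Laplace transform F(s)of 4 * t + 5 4/s^2 + 5/s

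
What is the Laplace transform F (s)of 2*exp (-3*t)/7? 2/ (7*(s + 3))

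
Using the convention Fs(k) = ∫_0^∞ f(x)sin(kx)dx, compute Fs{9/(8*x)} 9*pi/16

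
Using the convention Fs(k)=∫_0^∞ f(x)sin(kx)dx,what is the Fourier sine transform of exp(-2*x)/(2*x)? atan(k/2)/2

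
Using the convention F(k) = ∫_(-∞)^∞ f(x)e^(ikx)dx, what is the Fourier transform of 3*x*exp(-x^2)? 3*I*sqrt(pi)*k*exp(-k^2/4)/2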